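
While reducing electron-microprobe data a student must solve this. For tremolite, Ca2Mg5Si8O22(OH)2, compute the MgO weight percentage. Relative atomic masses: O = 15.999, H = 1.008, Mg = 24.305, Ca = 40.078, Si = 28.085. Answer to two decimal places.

24.81 wt%

Molar mass of Ca2Mg5Si8O22(OH)2 = 2×40.078 + 5×24.305 + 8×28.085 + 24×15.999 + 2×1.008 = 812.353 g/mol.
Each formula unit contains 5 Mg, equivalent to 5/1 = 5.0000 mol MgO.
M(MgO) = 1×24.305 + 1×15.999 = 40.304 g/mol.
Mass of MgO per formula unit = 5.0000 × 40.304 = 201.520 g.
MgO wt% = 201.520 / 812.353 × 100 = 24.81%.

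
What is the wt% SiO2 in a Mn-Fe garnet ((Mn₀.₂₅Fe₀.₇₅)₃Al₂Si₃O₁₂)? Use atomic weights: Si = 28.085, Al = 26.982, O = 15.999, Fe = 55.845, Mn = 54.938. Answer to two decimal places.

Molar mass of (Mn₀.₂₅Fe₀.₇₅)₃Al₂Si₃O₁₂ = 0.75*54.938 + 2.25*55.845 + 2*26.982 + 3*28.085 + 12*15.999 = 497.062 g/mol.
Each formula unit contains 3 Si, equivalent to 3/1 = 3.0000 mol SiO2.
M(SiO2) = 1×28.085 + 2×15.999 = 60.083 g/mol.
Mass of SiO2 per formula unit = 3.0000 × 60.083 = 180.249 g.
SiO2 wt% = 180.249 / 497.062 × 100 = 36.26%.

36.26 wt%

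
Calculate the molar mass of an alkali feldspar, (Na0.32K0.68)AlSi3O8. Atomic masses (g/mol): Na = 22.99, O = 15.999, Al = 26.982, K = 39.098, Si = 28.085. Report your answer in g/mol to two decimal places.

M = 0.32(22.99) + 0.68(39.098) + 1(26.982) + 3(28.085) + 8(15.999)

273.17 g/mol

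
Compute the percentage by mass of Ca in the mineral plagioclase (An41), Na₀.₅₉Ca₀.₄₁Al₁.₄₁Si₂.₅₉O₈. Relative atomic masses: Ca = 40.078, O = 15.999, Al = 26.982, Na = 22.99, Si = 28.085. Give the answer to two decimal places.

6.11 mass %

Formula mass = 0.59·22.99 + 0.41·40.078 + 1.41·26.982 + 2.59·28.085 + 8·15.999 = 268.773 g/mol, of which 16.432 g is Ca.
So Ca makes up 16.432/268.773 = 0.0611 of the mass, i.e. 6.11%.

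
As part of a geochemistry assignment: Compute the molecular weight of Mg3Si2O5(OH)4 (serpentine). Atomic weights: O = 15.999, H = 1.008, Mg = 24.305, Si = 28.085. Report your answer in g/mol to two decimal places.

277.11 g/mol

The formula mass is the sum 3*24.305 + 2*28.085 + 9*15.999 + 4*1.008.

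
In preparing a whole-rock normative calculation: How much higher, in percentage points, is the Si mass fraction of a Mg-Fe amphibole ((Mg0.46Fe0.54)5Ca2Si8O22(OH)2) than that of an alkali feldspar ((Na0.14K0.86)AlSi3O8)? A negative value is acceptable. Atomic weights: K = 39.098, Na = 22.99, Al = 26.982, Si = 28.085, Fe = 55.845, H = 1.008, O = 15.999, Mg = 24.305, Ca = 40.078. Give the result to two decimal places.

Si in (Mg0.46Fe0.54)5Ca2Si8O22(OH)2: molar mass 897.511 g/mol; 8×28.085 = 224.680 g → 25.03 wt%.
Si in (Na0.14K0.86)AlSi3O8: molar mass 276.072 g/mol; 3×28.085 = 84.255 g → 30.52 wt%.
Difference = 25.03 − 30.52 = -5.49 percentage points.

-5.49 percentage points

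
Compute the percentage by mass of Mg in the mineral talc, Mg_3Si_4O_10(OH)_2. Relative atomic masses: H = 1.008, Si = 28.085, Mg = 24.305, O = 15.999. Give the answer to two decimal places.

Formula mass = 3×24.305 + 4×28.085 + 12×15.999 + 2×1.008 = 379.259 g/mol, of which 72.915 g is Mg.
So Mg makes up 72.915/379.259 = 0.1923 of the mass, i.e. 19.23%.

19.23 weight percent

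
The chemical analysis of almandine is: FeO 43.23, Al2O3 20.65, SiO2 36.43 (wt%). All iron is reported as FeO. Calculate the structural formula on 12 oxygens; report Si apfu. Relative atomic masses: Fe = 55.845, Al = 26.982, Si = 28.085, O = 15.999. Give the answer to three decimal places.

FeO (M=71.844): mol = 0.60172; Fe = 0.60172, O = 0.60172.
Al2O3 (M=101.961): mol = 0.20253; Al = 0.40506, O = 0.60759.
SiO2 (M=60.083): mol = 0.60633; Si = 0.60633, O = 1.21266.
ΣO = 2.42197; factor = 12/ΣO = 4.95464.
Si apfu = 0.60633 × 4.95464 = 3.004.

3.004 Si apfu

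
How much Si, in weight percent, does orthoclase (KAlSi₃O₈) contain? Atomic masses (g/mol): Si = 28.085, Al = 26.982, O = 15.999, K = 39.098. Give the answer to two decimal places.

30.27 weight percent

Formula mass = 1*39.098 + 1*26.982 + 3*28.085 + 8*15.999 = 278.327 g/mol, of which 84.255 g is Si.
So Si makes up 84.255/278.327 = 0.3027 of the mass, i.e. 30.27%.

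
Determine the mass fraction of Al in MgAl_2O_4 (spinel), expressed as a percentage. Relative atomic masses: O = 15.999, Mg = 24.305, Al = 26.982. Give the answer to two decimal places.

37.93 wt%

Molar mass of MgAl_2O_4: 1*24.305 + 2*26.982 + 4*15.999 = 142.265 g/mol.
Mass of Al per formula unit: 2 × 26.982 = 53.964 g.
Weight fraction Al = 53.964 / 142.265 = 0.3793.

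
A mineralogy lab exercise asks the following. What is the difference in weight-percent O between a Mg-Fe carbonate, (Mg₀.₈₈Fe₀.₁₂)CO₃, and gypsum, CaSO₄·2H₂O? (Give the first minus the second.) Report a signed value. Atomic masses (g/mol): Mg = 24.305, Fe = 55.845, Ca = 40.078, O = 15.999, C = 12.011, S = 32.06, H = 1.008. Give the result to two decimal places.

-1.28 percentage points

O in (Mg₀.₈₈Fe₀.₁₂)CO₃: molar mass 88.098 g/mol; 3×15.999 = 47.997 g → 54.48 wt%.
O in CaSO₄·2H₂O: molar mass 172.164 g/mol; 6×15.999 = 95.994 g → 55.76 wt%.
Difference = 54.48 − 55.76 = -1.28 percentage points.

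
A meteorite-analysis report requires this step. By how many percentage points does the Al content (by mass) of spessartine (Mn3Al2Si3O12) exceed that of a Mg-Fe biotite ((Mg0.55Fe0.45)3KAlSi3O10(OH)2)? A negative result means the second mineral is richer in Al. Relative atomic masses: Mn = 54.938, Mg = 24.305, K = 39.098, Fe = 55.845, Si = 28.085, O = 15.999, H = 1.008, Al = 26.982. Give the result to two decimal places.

5.03 percentage points

M(Mn3Al2Si3O12) = 495.021 g/mol, so wt% Al = 53.964/495.021 × 100 = 10.90%.
M((Mg0.55Fe0.45)3KAlSi3O10(OH)2) = 459.833 g/mol, so wt% Al = 26.982/459.833 × 100 = 5.87%.
10.90 − 5.87 = 5.03 pp.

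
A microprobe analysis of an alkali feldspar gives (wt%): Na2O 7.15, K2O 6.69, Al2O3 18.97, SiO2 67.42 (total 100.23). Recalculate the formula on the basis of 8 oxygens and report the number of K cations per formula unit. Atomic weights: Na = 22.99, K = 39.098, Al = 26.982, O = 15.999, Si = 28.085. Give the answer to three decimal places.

7.15 wt% Na2O ÷ 61.979 g/mol = 0.11536 mol, giving 0.23072 Na and 0.11536 O.
6.69 wt% K2O ÷ 94.195 g/mol = 0.07102 mol, giving 0.14204 K and 0.07102 O.
18.97 wt% Al2O3 ÷ 101.961 g/mol = 0.18605 mol, giving 0.37210 Al and 0.55815 O.
67.42 wt% SiO2 ÷ 60.083 g/mol = 1.12211 mol, giving 1.12211 Si and 2.24422 O.
Oxygen sums to 2.98875; scaling by 8/2.98875 = 2.67670 puts the formula on 8 O.
K: 0.14204 × 2.67670 = 0.380 atoms per formula unit.

0.380 K apfu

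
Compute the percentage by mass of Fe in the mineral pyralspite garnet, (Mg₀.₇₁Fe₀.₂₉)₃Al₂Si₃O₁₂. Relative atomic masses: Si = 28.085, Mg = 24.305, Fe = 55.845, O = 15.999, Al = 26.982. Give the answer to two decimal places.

M((Mg₀.₇₁Fe₀.₂₉)₃Al₂Si₃O₁₂) = 430.562 g/mol.
Fe contributes 0.87 × 55.845 = 48.585 g per mole.
48.585/430.562 = 0.1128 → 11.28%.

11.28 mass %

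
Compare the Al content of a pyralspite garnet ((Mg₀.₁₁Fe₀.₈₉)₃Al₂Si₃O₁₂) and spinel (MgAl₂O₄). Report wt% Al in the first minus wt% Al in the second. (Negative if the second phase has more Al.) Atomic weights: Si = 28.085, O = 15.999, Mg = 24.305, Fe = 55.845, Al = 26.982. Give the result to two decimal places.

First mineral: 53.964 g Al in 487.334 g formula = 11.07 wt% Al.
Second mineral: 53.964 g Al in 142.265 g formula = 37.93 wt% Al.
11.07% − 37.93% gives a difference of -26.86 percentage points.

-26.86 percentage points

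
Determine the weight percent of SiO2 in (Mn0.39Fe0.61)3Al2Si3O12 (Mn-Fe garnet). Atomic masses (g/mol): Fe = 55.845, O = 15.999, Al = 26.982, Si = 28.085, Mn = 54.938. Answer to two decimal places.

M((Mn0.39Fe0.61)3Al2Si3O12) = 496.681 g/mol; M(SiO2) = 60.083 g/mol.
Moles SiO2 per formula unit = 3 Si ÷ 1 = 3.0000.
SiO2 fraction = (3.0000 × 60.083) / 496.681 = 180.249/496.681 = 0.3629.

36.29 wt%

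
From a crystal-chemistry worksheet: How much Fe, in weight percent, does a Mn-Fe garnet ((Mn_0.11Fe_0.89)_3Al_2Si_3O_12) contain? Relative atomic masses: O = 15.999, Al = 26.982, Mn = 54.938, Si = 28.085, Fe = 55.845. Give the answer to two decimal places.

M((Mn_0.11Fe_0.89)_3Al_2Si_3O_12) = 497.443 g/mol.
Fe contributes 2.67 × 55.845 = 149.106 g per mole.
149.106/497.443 = 0.2997 → 29.97%.

29.97 weight percent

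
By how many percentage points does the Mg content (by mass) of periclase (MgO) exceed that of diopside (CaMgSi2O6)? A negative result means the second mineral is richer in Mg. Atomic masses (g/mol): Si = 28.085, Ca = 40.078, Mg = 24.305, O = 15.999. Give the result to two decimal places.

49.08 percentage points

First mineral: 24.305 g Mg in 40.304 g formula = 60.30 wt% Mg.
Second mineral: 24.305 g Mg in 216.547 g formula = 11.22 wt% Mg.
60.30% − 11.22% gives a difference of 49.08 percentage points.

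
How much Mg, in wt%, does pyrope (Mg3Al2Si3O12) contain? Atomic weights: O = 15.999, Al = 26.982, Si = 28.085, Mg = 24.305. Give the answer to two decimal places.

Molar mass of Mg3Al2Si3O12: 3*24.305 + 2*26.982 + 3*28.085 + 12*15.999 = 403.122 g/mol.
Mass of Mg per formula unit: 3 × 24.305 = 72.915 g.
Weight fraction Mg = 72.915 / 403.122 = 0.1809.

18.09 wt%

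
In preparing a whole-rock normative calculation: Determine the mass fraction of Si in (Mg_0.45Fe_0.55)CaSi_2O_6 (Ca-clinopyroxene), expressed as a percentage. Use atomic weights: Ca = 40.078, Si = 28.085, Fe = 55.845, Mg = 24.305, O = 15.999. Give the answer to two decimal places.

Molar mass of (Mg_0.45Fe_0.55)CaSi_2O_6: 0.45×24.305 + 0.55×55.845 + 1×40.078 + 2×28.085 + 6×15.999 = 233.894 g/mol.
Mass of Si per formula unit: 2 × 28.085 = 56.170 g.
Weight fraction Si = 56.170 / 233.894 = 0.2402.

24.02 mass %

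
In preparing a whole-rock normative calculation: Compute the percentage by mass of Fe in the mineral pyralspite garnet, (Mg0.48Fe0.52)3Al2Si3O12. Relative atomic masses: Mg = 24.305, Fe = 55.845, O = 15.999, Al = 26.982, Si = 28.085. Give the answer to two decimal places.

Molar mass of (Mg0.48Fe0.52)3Al2Si3O12: 1.44*24.305 + 1.56*55.845 + 2*26.982 + 3*28.085 + 12*15.999 = 452.324 g/mol.
Mass of Fe per formula unit: 1.56 × 55.845 = 87.118 g.
Weight fraction Fe = 87.118 / 452.324 = 0.1926.

19.26 weight percent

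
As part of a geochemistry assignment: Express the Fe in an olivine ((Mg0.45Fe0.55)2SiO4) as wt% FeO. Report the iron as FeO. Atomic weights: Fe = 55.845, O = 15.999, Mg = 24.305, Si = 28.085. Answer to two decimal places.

45.06 wt%

Molar mass of (Mg0.45Fe0.55)2SiO4 = 0.90*24.305 + 1.10*55.845 + 1*28.085 + 4*15.999 = 175.385 g/mol.
Each formula unit contains 1.10 Fe, equivalent to 1.10/1 = 1.1000 mol FeO.
M(FeO) = 1×55.845 + 1×15.999 = 71.844 g/mol.
Mass of FeO per formula unit = 1.1000 × 71.844 = 79.028 g.
FeO wt% = 79.028 / 175.385 × 100 = 45.06%.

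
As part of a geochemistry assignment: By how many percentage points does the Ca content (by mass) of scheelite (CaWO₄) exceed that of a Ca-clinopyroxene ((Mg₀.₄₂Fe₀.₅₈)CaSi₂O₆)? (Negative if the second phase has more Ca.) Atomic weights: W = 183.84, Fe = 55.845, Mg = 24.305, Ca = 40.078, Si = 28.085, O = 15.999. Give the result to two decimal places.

-3.15 percentage points

M(CaWO₄) = 287.914 g/mol, so wt% Ca = 40.078/287.914 × 100 = 13.92%.
M((Mg₀.₄₂Fe₀.₅₈)CaSi₂O₆) = 234.840 g/mol, so wt% Ca = 40.078/234.840 × 100 = 17.07%.
13.92 − 17.07 = -3.15 pp.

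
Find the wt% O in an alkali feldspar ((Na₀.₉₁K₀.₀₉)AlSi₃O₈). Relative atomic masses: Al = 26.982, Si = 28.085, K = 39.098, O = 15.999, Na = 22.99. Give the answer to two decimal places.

48.54 weight percent

Formula mass = 0.91×22.99 + 0.09×39.098 + 1×26.982 + 3×28.085 + 8×15.999 = 263.669 g/mol, of which 127.992 g is O.
So O makes up 127.992/263.669 = 0.4854 of the mass, i.e. 48.54%.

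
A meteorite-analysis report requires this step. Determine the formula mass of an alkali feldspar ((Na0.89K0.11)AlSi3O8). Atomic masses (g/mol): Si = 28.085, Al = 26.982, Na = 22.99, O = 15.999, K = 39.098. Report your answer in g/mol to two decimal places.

M = 0.89·22.99 + 0.11·39.098 + 1·26.982 + 3·28.085 + 8·15.999

263.99 g/mol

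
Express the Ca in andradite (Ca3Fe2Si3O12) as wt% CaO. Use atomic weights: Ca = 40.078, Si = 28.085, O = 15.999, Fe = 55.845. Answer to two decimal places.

Formula mass = 508.167 g/mol.
3 Ca → 3.0000 mol CaO per formula unit; M(CaO) = 56.077, so CaO mass = 168.231 g.
168.231/508.167 × 100 = 33.11 wt%.

33.11 wt%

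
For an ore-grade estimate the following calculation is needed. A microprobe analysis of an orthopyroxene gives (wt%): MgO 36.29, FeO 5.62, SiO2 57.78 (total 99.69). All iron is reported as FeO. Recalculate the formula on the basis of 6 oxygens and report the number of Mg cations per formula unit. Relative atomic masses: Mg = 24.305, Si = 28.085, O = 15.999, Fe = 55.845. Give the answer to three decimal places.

1.862 Mg apfu

36.29 wt% MgO ÷ 40.304 g/mol = 0.90041 mol, giving 0.90041 Mg and 0.90041 O.
5.62 wt% FeO ÷ 71.844 g/mol = 0.07823 mol, giving 0.07823 Fe and 0.07823 O.
57.78 wt% SiO2 ÷ 60.083 g/mol = 0.96167 mol, giving 0.96167 Si and 1.92334 O.
Oxygen sums to 2.90198; scaling by 6/2.90198 = 2.06755 puts the formula on 6 O.
Mg: 0.90041 × 2.06755 = 1.862 atoms per formula unit.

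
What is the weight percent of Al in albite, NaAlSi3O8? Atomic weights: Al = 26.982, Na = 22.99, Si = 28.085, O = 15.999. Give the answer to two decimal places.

10.29 wt%

Molar mass of NaAlSi3O8: 1*22.99 + 1*26.982 + 3*28.085 + 8*15.999 = 262.219 g/mol.
Mass of Al per formula unit: 1 × 26.982 = 26.982 g.
Weight fraction Al = 26.982 / 262.219 = 0.1029.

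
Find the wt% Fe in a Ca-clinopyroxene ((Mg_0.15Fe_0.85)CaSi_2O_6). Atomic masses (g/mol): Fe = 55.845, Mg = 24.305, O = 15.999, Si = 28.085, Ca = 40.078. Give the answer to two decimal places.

19.51 mass %

Molar mass of (Mg_0.15Fe_0.85)CaSi_2O_6: 0.15×24.305 + 0.85×55.845 + 1×40.078 + 2×28.085 + 6×15.999 = 243.356 g/mol.
Mass of Fe per formula unit: 0.85 × 55.845 = 47.468 g.
Weight fraction Fe = 47.468 / 243.356 = 0.1951.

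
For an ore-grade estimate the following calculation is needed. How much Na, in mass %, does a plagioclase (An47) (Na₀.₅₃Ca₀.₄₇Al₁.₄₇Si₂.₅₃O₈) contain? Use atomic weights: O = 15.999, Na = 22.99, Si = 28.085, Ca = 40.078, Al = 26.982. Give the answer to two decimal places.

4.52 mass %

Formula mass = 0.53·22.99 + 0.47·40.078 + 1.47·26.982 + 2.53·28.085 + 8·15.999 = 269.732 g/mol, of which 12.185 g is Na.
So Na makes up 12.185/269.732 = 0.0452 of the mass, i.e. 4.52%.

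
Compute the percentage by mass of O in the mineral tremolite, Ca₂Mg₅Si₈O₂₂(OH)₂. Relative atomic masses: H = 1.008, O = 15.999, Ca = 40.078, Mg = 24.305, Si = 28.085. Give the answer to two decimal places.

Formula mass = 2×40.078 + 5×24.305 + 8×28.085 + 24×15.999 + 2×1.008 = 812.353 g/mol, of which 383.976 g is O.
So O makes up 383.976/812.353 = 0.4727 of the mass, i.e. 47.27%.

47.27 wt%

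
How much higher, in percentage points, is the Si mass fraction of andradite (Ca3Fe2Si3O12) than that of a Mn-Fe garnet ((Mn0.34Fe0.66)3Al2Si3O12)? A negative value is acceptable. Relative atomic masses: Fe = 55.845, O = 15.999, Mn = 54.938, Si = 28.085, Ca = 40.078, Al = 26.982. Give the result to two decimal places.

Si in Ca3Fe2Si3O12: molar mass 508.167 g/mol; 3×28.085 = 84.255 g → 16.58 wt%.
Si in (Mn0.34Fe0.66)3Al2Si3O12: molar mass 496.817 g/mol; 3×28.085 = 84.255 g → 16.96 wt%.
Difference = 16.58 − 16.96 = -0.38 percentage points.

-0.38 percentage points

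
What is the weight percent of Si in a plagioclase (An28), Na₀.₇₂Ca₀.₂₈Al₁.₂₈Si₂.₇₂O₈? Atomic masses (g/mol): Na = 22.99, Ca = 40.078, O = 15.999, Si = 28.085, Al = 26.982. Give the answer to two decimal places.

28.64 wt%

M(Na₀.₇₂Ca₀.₂₈Al₁.₂₈Si₂.₇₂O₈) = 266.695 g/mol.
Si contributes 2.72 × 28.085 = 76.391 g per mole.
76.391/266.695 = 0.2864 → 28.64%.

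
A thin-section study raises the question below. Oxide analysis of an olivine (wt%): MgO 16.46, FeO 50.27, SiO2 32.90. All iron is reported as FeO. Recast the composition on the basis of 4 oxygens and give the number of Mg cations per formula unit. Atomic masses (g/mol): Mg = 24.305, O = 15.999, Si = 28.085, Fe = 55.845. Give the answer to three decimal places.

0.741 Mg apfu

MgO: 16.46/40.304 = 0.40840 mol → 0.40840 mol Mg, 0.40840 mol O.
FeO: 50.27/71.844 = 0.69971 mol → 0.69971 mol Fe, 0.69971 mol O.
SiO2: 32.90/60.083 = 0.54758 mol → 0.54758 mol Si, 1.09516 mol O.
Total oxygen = 2.20327 mol. Normalization factor = 4/2.20327 = 1.81548.
Mg per 4 O = 0.40840 × 1.81548 = 0.741.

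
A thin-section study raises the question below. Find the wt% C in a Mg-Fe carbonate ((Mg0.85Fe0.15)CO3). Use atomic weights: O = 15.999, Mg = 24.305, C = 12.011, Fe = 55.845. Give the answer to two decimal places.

Formula mass = 0.85×24.305 + 0.15×55.845 + 1×12.011 + 3×15.999 = 89.044 g/mol, of which 12.011 g is C.
So C makes up 12.011/89.044 = 0.1349 of the mass, i.e. 13.49%.

13.49 mass %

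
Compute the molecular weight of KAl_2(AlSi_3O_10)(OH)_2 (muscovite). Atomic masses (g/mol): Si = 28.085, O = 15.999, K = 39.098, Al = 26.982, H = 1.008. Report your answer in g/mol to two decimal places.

398.30 g/mol

The formula mass is the sum 1*39.098 + 3*26.982 + 3*28.085 + 12*15.999 + 2*1.008.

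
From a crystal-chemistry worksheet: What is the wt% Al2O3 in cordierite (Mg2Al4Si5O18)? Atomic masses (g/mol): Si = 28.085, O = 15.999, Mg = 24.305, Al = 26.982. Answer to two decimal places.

34.86 wt%

Molar mass of Mg2Al4Si5O18 = 2×24.305 + 4×26.982 + 5×28.085 + 18×15.999 = 584.945 g/mol.
Each formula unit contains 4 Al, equivalent to 4/2 = 2.0000 mol Al2O3.
M(Al2O3) = 2×26.982 + 3×15.999 = 101.961 g/mol.
Mass of Al2O3 per formula unit = 2.0000 × 101.961 = 203.922 g.
Al2O3 wt% = 203.922 / 584.945 × 100 = 34.86%.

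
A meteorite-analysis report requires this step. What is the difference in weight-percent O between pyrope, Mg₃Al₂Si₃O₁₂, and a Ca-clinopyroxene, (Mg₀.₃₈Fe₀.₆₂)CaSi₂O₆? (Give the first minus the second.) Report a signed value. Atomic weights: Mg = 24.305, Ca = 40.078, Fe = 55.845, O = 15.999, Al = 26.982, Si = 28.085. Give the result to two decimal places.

6.97 percentage points

M(Mg₃Al₂Si₃O₁₂) = 403.122 g/mol, so wt% O = 191.988/403.122 × 100 = 47.63%.
M((Mg₀.₃₈Fe₀.₆₂)CaSi₂O₆) = 236.102 g/mol, so wt% O = 95.994/236.102 × 100 = 40.66%.
47.63 − 40.66 = 6.97 pp.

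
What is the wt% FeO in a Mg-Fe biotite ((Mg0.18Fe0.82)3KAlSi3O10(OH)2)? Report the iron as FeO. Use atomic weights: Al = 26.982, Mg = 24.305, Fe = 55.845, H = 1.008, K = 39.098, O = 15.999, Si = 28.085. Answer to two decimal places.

M((Mg0.18Fe0.82)3KAlSi3O10(OH)2) = 494.842 g/mol; M(FeO) = 71.844 g/mol.
Moles FeO per formula unit = 2.46 Fe ÷ 1 = 2.4600.
FeO fraction = (2.4600 × 71.844) / 494.842 = 176.736/494.842 = 0.3572.

35.72 wt%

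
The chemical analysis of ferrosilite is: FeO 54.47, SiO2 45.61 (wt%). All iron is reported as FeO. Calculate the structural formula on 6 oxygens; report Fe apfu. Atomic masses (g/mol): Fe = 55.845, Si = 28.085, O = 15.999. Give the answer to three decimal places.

FeO: 54.47/71.844 = 0.75817 mol → 0.75817 mol Fe, 0.75817 mol O.
SiO2: 45.61/60.083 = 0.75912 mol → 0.75912 mol Si, 1.51824 mol O.
Total oxygen = 2.27641 mol. Normalization factor = 6/2.27641 = 2.63573.
Fe per 6 O = 0.75817 × 2.63573 = 1.998.

1.998 Fe apfu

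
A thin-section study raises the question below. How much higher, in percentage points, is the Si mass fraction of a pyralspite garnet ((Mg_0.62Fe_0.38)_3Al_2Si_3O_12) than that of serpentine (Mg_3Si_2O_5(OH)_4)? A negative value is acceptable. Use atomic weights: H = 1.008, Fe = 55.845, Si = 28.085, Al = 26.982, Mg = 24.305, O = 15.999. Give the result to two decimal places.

-1.08 percentage points

First mineral: 84.255 g Si in 439.078 g formula = 19.19 wt% Si.
Second mineral: 56.170 g Si in 277.108 g formula = 20.27 wt% Si.
19.19% − 20.27% gives a difference of -1.08 percentage points.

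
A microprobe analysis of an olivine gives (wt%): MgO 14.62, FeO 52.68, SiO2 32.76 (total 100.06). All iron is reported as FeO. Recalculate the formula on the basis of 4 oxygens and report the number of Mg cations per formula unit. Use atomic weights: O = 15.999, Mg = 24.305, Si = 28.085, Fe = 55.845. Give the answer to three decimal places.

0.664 Mg apfu

MgO (M=40.304): mol = 0.36274; Mg = 0.36274, O = 0.36274.
FeO (M=71.844): mol = 0.73326; Fe = 0.73326, O = 0.73326.
SiO2 (M=60.083): mol = 0.54525; Si = 0.54525, O = 1.09050.
ΣO = 2.18650; factor = 4/ΣO = 1.82941.
Mg apfu = 0.36274 × 1.82941 = 0.664.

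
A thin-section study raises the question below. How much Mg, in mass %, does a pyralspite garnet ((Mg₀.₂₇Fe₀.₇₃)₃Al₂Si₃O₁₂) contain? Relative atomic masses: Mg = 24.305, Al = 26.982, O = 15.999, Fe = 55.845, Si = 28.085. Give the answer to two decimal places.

4.17 mass %

M((Mg₀.₂₇Fe₀.₇₃)₃Al₂Si₃O₁₂) = 472.195 g/mol.
Mg contributes 0.81 × 24.305 = 19.687 g per mole.
19.687/472.195 = 0.0417 → 4.17%.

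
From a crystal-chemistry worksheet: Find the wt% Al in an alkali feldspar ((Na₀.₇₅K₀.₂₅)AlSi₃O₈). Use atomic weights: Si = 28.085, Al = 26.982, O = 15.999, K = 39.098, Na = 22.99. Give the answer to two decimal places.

Molar mass of (Na₀.₇₅K₀.₂₅)AlSi₃O₈: 0.75*22.99 + 0.25*39.098 + 1*26.982 + 3*28.085 + 8*15.999 = 266.246 g/mol.
Mass of Al per formula unit: 1 × 26.982 = 26.982 g.
Weight fraction Al = 26.982 / 266.246 = 0.1013.

10.13 wt%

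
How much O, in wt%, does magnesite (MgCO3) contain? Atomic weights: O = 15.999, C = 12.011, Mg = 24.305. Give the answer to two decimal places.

Molar mass of MgCO3: 1·24.305 + 1·12.011 + 3·15.999 = 84.313 g/mol.
Mass of O per formula unit: 3 × 15.999 = 47.997 g.
Weight fraction O = 47.997 / 84.313 = 0.5693.

56.93 wt%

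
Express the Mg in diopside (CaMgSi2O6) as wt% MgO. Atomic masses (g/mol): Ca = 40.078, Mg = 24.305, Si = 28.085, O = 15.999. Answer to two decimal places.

Formula mass = 216.547 g/mol.
1 Mg → 1.0000 mol MgO per formula unit; M(MgO) = 40.304, so MgO mass = 40.304 g.
40.304/216.547 × 100 = 18.61 wt%.

18.61 wt%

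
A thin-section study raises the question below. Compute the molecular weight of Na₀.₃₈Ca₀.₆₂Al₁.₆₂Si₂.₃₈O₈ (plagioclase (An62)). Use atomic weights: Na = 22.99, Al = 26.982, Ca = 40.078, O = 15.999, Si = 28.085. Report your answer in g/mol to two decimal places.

272.13 g/mol

M = 0.38(22.99) + 0.62(40.078) + 1.62(26.982) + 2.38(28.085) + 8(15.999)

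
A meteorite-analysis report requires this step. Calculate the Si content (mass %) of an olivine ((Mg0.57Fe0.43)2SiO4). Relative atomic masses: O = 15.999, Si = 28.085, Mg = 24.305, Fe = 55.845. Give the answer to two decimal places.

Molar mass of (Mg0.57Fe0.43)2SiO4: 1.14*24.305 + 0.86*55.845 + 1*28.085 + 4*15.999 = 167.815 g/mol.
Mass of Si per formula unit: 1 × 28.085 = 28.085 g.
Weight fraction Si = 28.085 / 167.815 = 0.1674.

16.74 mass %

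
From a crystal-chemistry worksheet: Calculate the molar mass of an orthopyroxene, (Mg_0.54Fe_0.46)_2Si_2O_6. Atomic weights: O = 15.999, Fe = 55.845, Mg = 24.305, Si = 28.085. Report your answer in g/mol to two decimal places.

229.79 g/mol

Mg: 1.08 × 24.305 = 26.2494
Fe: 0.92 × 55.845 = 51.3774
Si: 2 × 28.085 = 56.1700
O: 6 × 15.999 = 95.9940
Summing the contributions gives the formula mass.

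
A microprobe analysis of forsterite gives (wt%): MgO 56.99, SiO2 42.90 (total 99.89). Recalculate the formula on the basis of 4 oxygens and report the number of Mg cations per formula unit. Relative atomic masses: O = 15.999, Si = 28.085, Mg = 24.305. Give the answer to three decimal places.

1.990 Mg apfu

MgO (M=40.304): mol = 1.41400; Mg = 1.41400, O = 1.41400.
SiO2 (M=60.083): mol = 0.71401; Si = 0.71401, O = 1.42802.
ΣO = 2.84202; factor = 4/ΣO = 1.40745.
Mg apfu = 1.41400 × 1.40745 = 1.990.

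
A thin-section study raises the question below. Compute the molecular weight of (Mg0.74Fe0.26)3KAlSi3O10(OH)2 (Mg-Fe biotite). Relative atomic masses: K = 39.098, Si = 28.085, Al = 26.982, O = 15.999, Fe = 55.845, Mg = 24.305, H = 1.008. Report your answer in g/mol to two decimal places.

441.86 g/mol

The formula mass is the sum 2.22×24.305 + 0.78×55.845 + 1×39.098 + 1×26.982 + 3×28.085 + 12×15.999 + 2×1.008.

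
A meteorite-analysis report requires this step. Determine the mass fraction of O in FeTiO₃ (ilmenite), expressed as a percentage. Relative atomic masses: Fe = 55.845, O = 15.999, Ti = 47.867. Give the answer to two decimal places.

31.64 mass %

M(FeTiO₃) = 151.709 g/mol.
O contributes 3 × 15.999 = 47.997 g per mole.
47.997/151.709 = 0.3164 → 31.64%.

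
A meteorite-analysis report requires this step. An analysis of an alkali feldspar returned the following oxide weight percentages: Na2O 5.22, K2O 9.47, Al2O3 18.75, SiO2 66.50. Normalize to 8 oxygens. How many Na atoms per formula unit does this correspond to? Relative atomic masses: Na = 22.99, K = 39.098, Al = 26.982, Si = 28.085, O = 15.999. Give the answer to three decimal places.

0.457 Na apfu

5.22 wt% Na2O ÷ 61.979 g/mol = 0.08422 mol, giving 0.16844 Na and 0.08422 O.
9.47 wt% K2O ÷ 94.195 g/mol = 0.10054 mol, giving 0.20108 K and 0.10054 O.
18.75 wt% Al2O3 ÷ 101.961 g/mol = 0.18389 mol, giving 0.36778 Al and 0.55167 O.
66.50 wt% SiO2 ÷ 60.083 g/mol = 1.10680 mol, giving 1.10680 Si and 2.21360 O.
Oxygen sums to 2.95003; scaling by 8/2.95003 = 2.71184 puts the formula on 8 O.
Na: 0.16844 × 2.71184 = 0.457 atoms per formula unit.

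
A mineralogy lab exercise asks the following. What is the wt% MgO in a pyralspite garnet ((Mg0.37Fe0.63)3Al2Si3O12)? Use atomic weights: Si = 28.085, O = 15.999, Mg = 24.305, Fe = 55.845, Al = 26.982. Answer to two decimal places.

Molar mass of (Mg0.37Fe0.63)3Al2Si3O12 = 1.11*24.305 + 1.89*55.845 + 2*26.982 + 3*28.085 + 12*15.999 = 462.733 g/mol.
Each formula unit contains 1.11 Mg, equivalent to 1.11/1 = 1.1100 mol MgO.
M(MgO) = 1×24.305 + 1×15.999 = 40.304 g/mol.
Mass of MgO per formula unit = 1.1100 × 40.304 = 44.737 g.
MgO wt% = 44.737 / 462.733 × 100 = 9.67%.

9.67 wt%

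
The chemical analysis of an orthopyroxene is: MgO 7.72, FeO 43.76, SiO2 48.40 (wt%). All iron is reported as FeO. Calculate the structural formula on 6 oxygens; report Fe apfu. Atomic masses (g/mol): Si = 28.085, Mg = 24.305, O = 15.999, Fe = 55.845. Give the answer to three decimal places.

MgO: 7.72/40.304 = 0.19154 mol → 0.19154 mol Mg, 0.19154 mol O.
FeO: 43.76/71.844 = 0.60910 mol → 0.60910 mol Fe, 0.60910 mol O.
SiO2: 48.40/60.083 = 0.80555 mol → 0.80555 mol Si, 1.61110 mol O.
Total oxygen = 2.41174 mol. Normalization factor = 6/2.41174 = 2.48783.
Fe per 6 O = 0.60910 × 2.48783 = 1.515.

1.515 Fe apfu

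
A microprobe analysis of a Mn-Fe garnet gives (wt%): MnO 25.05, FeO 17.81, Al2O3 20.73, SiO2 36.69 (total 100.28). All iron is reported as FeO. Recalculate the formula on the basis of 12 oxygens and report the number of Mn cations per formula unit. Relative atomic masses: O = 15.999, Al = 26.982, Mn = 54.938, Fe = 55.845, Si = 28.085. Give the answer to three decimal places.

1.742 Mn apfu

25.05 wt% MnO ÷ 70.937 g/mol = 0.35313 mol, giving 0.35313 Mn and 0.35313 O.
17.81 wt% FeO ÷ 71.844 g/mol = 0.24790 mol, giving 0.24790 Fe and 0.24790 O.
20.73 wt% Al2O3 ÷ 101.961 g/mol = 0.20331 mol, giving 0.40662 Al and 0.60993 O.
36.69 wt% SiO2 ÷ 60.083 g/mol = 0.61066 mol, giving 0.61066 Si and 1.22132 O.
Oxygen sums to 2.43228; scaling by 12/2.43228 = 4.93364 puts the formula on 12 O.
Mn: 0.35313 × 4.93364 = 1.742 atoms per formula unit.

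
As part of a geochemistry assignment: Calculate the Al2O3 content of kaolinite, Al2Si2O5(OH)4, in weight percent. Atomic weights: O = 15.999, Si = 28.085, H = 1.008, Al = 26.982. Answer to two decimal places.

39.50 wt%

Molar mass of Al2Si2O5(OH)4 = 2*26.982 + 2*28.085 + 9*15.999 + 4*1.008 = 258.157 g/mol.
Each formula unit contains 2 Al, equivalent to 2/2 = 1.0000 mol Al2O3.
M(Al2O3) = 2×26.982 + 3×15.999 = 101.961 g/mol.
Mass of Al2O3 per formula unit = 1.0000 × 101.961 = 101.961 g.
Al2O3 wt% = 101.961 / 258.157 × 100 = 39.50%.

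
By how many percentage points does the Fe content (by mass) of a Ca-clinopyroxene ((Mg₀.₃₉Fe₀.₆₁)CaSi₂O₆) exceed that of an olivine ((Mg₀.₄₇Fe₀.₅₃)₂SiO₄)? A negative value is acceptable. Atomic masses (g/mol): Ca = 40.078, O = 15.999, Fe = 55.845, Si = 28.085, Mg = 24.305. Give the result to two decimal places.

-19.55 percentage points

First mineral: 34.065 g Fe in 235.786 g formula = 14.45 wt% Fe.
Second mineral: 59.196 g Fe in 174.123 g formula = 34.00 wt% Fe.
14.45% − 34.00% gives a difference of -19.55 percentage points.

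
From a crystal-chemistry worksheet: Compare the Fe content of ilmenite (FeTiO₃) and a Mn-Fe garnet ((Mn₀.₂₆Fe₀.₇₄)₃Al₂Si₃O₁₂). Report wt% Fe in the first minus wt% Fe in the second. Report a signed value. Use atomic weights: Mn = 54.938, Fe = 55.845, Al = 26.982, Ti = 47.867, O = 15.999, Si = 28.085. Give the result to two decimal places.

Fe in FeTiO₃: molar mass 151.709 g/mol; 1×55.845 = 55.845 g → 36.81 wt%.
Fe in (Mn₀.₂₆Fe₀.₇₄)₃Al₂Si₃O₁₂: molar mass 497.035 g/mol; 2.22×55.845 = 123.976 g → 24.94 wt%.
Difference = 36.81 − 24.94 = 11.87 percentage points.

11.87 percentage points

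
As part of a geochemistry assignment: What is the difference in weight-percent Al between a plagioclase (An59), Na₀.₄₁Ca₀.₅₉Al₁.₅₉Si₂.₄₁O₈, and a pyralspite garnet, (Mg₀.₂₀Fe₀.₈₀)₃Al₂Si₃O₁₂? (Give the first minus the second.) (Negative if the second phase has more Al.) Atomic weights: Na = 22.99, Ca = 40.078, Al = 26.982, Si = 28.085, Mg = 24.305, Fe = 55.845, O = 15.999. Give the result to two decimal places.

4.52 percentage points

First mineral: 42.901 g Al in 271.650 g formula = 15.79 wt% Al.
Second mineral: 53.964 g Al in 478.818 g formula = 11.27 wt% Al.
15.79% − 11.27% gives a difference of 4.52 percentage points.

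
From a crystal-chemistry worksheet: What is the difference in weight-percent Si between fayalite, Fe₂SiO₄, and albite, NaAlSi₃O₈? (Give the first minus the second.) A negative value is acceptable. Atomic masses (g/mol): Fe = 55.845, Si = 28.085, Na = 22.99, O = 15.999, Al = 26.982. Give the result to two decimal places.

Si in Fe₂SiO₄: molar mass 203.771 g/mol; 1×28.085 = 28.085 g → 13.78 wt%.
Si in NaAlSi₃O₈: molar mass 262.219 g/mol; 3×28.085 = 84.255 g → 32.13 wt%.
Difference = 13.78 − 32.13 = -18.35 percentage points.

-18.35 percentage points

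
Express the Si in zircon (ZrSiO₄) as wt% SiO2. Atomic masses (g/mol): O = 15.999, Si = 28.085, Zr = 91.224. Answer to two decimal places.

Formula mass = 183.305 g/mol.
1 Si → 1.0000 mol SiO2 per formula unit; M(SiO2) = 60.083, so SiO2 mass = 60.083 g.
60.083/183.305 × 100 = 32.78 wt%.

32.78 wt%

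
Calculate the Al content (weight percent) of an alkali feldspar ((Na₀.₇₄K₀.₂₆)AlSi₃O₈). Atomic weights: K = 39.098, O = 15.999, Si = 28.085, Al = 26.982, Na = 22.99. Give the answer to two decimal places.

Molar mass of (Na₀.₇₄K₀.₂₆)AlSi₃O₈: 0.74·22.99 + 0.26·39.098 + 1·26.982 + 3·28.085 + 8·15.999 = 266.407 g/mol.
Mass of Al per formula unit: 1 × 26.982 = 26.982 g.
Weight fraction Al = 26.982 / 266.407 = 0.1013.

10.13 weight percent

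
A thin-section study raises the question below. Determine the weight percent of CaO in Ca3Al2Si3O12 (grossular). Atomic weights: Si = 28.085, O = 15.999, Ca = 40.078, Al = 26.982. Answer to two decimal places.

M(Ca3Al2Si3O12) = 450.441 g/mol; M(CaO) = 56.077 g/mol.
Moles CaO per formula unit = 3 Ca ÷ 1 = 3.0000.
CaO fraction = (3.0000 × 56.077) / 450.441 = 168.231/450.441 = 0.3735.

37.35 wt%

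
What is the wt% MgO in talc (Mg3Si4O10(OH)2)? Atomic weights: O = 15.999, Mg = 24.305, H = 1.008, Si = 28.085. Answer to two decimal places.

Molar mass of Mg3Si4O10(OH)2 = 3*24.305 + 4*28.085 + 12*15.999 + 2*1.008 = 379.259 g/mol.
Each formula unit contains 3 Mg, equivalent to 3/1 = 3.0000 mol MgO.
M(MgO) = 1×24.305 + 1×15.999 = 40.304 g/mol.
Mass of MgO per formula unit = 3.0000 × 40.304 = 120.912 g.
MgO wt% = 120.912 / 379.259 × 100 = 31.88%.

31.88 wt%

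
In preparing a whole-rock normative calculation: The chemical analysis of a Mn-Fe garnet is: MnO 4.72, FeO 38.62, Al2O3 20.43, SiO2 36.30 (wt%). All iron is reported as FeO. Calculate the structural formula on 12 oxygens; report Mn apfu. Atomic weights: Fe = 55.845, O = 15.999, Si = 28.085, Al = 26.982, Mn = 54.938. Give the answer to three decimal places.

MnO: 4.72/70.937 = 0.06654 mol → 0.06654 mol Mn, 0.06654 mol O.
FeO: 38.62/71.844 = 0.53755 mol → 0.53755 mol Fe, 0.53755 mol O.
Al2O3: 20.43/101.961 = 0.20037 mol → 0.40074 mol Al, 0.60111 mol O.
SiO2: 36.30/60.083 = 0.60416 mol → 0.60416 mol Si, 1.20832 mol O.
Total oxygen = 2.41352 mol. Normalization factor = 12/2.41352 = 4.97199.
Mn per 12 O = 0.06654 × 4.97199 = 0.331.

0.331 Mn apfu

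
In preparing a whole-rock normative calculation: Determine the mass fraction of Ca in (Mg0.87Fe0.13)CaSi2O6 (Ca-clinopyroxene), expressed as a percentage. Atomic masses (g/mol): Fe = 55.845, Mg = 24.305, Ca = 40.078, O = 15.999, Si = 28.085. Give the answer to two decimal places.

Formula mass = 0.87·24.305 + 0.13·55.845 + 1·40.078 + 2·28.085 + 6·15.999 = 220.647 g/mol, of which 40.078 g is Ca.
So Ca makes up 40.078/220.647 = 0.1816 of the mass, i.e. 18.16%.

18.16 wt%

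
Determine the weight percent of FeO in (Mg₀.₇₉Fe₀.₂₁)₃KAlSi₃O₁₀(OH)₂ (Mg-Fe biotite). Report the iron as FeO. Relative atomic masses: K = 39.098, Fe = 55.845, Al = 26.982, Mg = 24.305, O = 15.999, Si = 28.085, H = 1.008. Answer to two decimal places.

M((Mg₀.₇₉Fe₀.₂₁)₃KAlSi₃O₁₀(OH)₂) = 437.124 g/mol; M(FeO) = 71.844 g/mol.
Moles FeO per formula unit = 0.63 Fe ÷ 1 = 0.6300.
FeO fraction = (0.6300 × 71.844) / 437.124 = 45.262/437.124 = 0.1035.

10.35 wt%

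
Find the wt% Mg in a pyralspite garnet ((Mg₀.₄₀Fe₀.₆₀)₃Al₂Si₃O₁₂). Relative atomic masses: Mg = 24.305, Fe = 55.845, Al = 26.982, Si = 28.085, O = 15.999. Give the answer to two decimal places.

Molar mass of (Mg₀.₄₀Fe₀.₆₀)₃Al₂Si₃O₁₂: 1.20·24.305 + 1.80·55.845 + 2·26.982 + 3·28.085 + 12·15.999 = 459.894 g/mol.
Mass of Mg per formula unit: 1.20 × 24.305 = 29.166 g.
Weight fraction Mg = 29.166 / 459.894 = 0.0634.

6.34 weight percent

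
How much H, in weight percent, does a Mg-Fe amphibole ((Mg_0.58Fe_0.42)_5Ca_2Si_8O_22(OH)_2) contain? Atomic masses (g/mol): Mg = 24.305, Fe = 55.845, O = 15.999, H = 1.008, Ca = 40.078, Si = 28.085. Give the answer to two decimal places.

Molar mass of (Mg_0.58Fe_0.42)_5Ca_2Si_8O_22(OH)_2: 2.90·24.305 + 2.10·55.845 + 2·40.078 + 8·28.085 + 24·15.999 + 2·1.008 = 878.587 g/mol.
Mass of H per formula unit: 2 × 1.008 = 2.016 g.
Weight fraction H = 2.016 / 878.587 = 0.0023.

0.23 weight percent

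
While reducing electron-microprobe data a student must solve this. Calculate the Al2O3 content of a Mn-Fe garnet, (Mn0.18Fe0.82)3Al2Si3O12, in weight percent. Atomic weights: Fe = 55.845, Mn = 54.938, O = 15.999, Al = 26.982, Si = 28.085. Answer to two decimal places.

20.50 wt%

Formula mass = 497.252 g/mol.
2 Al → 1.0000 mol Al2O3 per formula unit; M(Al2O3) = 101.961, so Al2O3 mass = 101.961 g.
101.961/497.252 × 100 = 20.50 wt%.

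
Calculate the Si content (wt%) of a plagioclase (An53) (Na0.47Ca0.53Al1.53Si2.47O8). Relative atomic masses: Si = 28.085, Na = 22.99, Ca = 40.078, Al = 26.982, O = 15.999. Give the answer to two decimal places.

Formula mass = 0.47·22.99 + 0.53·40.078 + 1.53·26.982 + 2.47·28.085 + 8·15.999 = 270.691 g/mol, of which 69.370 g is Si.
So Si makes up 69.370/270.691 = 0.2563 of the mass, i.e. 25.63%.

25.63 wt%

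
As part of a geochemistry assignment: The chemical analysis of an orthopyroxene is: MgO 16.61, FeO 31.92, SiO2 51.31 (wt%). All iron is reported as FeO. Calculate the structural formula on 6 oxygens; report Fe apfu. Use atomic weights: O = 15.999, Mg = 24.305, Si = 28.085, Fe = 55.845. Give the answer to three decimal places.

1.040 Fe apfu

MgO: 16.61/40.304 = 0.41212 mol → 0.41212 mol Mg, 0.41212 mol O.
FeO: 31.92/71.844 = 0.44430 mol → 0.44430 mol Fe, 0.44430 mol O.
SiO2: 51.31/60.083 = 0.85399 mol → 0.85399 mol Si, 1.70798 mol O.
Total oxygen = 2.56440 mol. Normalization factor = 6/2.56440 = 2.33973.
Fe per 6 O = 0.44430 × 2.33973 = 1.040.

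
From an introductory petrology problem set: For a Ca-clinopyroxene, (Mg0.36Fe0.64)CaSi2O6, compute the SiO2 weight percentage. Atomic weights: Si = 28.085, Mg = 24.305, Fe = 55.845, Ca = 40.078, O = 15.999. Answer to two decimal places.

50.76 wt%

Molar mass of (Mg0.36Fe0.64)CaSi2O6 = 0.36·24.305 + 0.64·55.845 + 1·40.078 + 2·28.085 + 6·15.999 = 236.733 g/mol.
Each formula unit contains 2 Si, equivalent to 2/1 = 2.0000 mol SiO2.
M(SiO2) = 1×28.085 + 2×15.999 = 60.083 g/mol.
Mass of SiO2 per formula unit = 2.0000 × 60.083 = 120.166 g.
SiO2 wt% = 120.166 / 236.733 × 100 = 50.76%.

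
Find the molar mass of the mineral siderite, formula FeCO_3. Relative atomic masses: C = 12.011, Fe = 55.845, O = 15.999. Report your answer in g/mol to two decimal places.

The formula mass is the sum 1*55.845 + 1*12.011 + 3*15.999.

115.85 g/mol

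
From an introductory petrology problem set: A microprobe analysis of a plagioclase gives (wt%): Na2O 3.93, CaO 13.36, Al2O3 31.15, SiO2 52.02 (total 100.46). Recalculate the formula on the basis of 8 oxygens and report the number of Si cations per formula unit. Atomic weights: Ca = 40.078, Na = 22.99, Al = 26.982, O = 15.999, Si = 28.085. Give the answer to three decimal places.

Na2O: 3.93/61.979 = 0.06341 mol → 0.12682 mol Na, 0.06341 mol O.
CaO: 13.36/56.077 = 0.23824 mol → 0.23824 mol Ca, 0.23824 mol O.
Al2O3: 31.15/101.961 = 0.30551 mol → 0.61102 mol Al, 0.91653 mol O.
SiO2: 52.02/60.083 = 0.86580 mol → 0.86580 mol Si, 1.73160 mol O.
Total oxygen = 2.94978 mol. Normalization factor = 8/2.94978 = 2.71207.
Si per 8 O = 0.86580 × 2.71207 = 2.348.

2.348 Si apfu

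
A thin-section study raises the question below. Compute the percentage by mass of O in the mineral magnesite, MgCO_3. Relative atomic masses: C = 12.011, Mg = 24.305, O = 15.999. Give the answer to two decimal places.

M(MgCO_3) = 84.313 g/mol.
O contributes 3 × 15.999 = 47.997 g per mole.
47.997/84.313 = 0.5693 → 56.93%.

56.93 wt%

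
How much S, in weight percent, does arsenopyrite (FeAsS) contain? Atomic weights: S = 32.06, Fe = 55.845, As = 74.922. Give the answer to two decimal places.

19.69 weight percent

Molar mass of FeAsS: 1*55.845 + 1*74.922 + 1*32.06 = 162.827 g/mol.
Mass of S per formula unit: 1 × 32.06 = 32.060 g.
Weight fraction S = 32.060 / 162.827 = 0.1969.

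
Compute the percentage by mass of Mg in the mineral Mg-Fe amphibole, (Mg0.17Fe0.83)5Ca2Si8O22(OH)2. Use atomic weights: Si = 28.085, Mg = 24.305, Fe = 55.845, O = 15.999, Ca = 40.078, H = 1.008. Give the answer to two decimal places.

2.19 wt%

M((Mg0.17Fe0.83)5Ca2Si8O22(OH)2) = 943.244 g/mol.
Mg contributes 0.85 × 24.305 = 20.659 g per mole.
20.659/943.244 = 0.0219 → 2.19%.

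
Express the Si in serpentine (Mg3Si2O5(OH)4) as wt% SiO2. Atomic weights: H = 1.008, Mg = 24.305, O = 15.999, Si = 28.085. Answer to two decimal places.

Formula mass = 277.108 g/mol.
2 Si → 2.0000 mol SiO2 per formula unit; M(SiO2) = 60.083, so SiO2 mass = 120.166 g.
120.166/277.108 × 100 = 43.36 wt%.

43.36 wt%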